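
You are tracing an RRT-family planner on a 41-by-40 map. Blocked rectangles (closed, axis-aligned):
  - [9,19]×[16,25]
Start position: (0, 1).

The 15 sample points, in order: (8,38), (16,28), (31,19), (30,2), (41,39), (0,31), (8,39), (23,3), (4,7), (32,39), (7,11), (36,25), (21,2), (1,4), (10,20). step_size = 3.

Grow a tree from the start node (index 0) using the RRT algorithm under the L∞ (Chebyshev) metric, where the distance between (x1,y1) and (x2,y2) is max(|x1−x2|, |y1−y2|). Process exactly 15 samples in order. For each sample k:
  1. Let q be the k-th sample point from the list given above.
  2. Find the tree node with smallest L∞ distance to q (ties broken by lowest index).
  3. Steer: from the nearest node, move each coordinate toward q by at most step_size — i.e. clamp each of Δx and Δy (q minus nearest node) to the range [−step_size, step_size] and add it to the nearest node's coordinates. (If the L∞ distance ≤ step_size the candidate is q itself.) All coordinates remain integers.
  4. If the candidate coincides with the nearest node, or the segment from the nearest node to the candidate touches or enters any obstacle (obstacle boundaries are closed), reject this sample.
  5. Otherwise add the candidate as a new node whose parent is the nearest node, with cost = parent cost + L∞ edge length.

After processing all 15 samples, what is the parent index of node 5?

Parent of node 5: 3

1. q=(8,38) nearest=0 d=37 new=(3,4) → add node 1 parent=0 cost=3
2. q=(16,28) nearest=1 d=24 new=(6,7) → add node 2 parent=1 cost=6
3. q=(31,19) nearest=2 d=25 new=(9,10) → add node 3 parent=2 cost=9
4. q=(30,2) nearest=3 d=21 new=(12,7) → add node 4 parent=3 cost=12
5. q=(41,39) nearest=3 d=32 new=(12,13) → add node 5 parent=3 cost=12
6. q=(0,31) nearest=5 d=18 new=(9,16) → blocked by [9,19]×[16,25], reject
7. q=(8,39) nearest=5 d=26 new=(9,16) → blocked by [9,19]×[16,25], reject
8. q=(23,3) nearest=4 d=11 new=(15,4) → add node 6 parent=4 cost=15
9. q=(4,7) nearest=2 d=2 new=(4,7) → add node 7 parent=2 cost=8
10. q=(32,39) nearest=5 d=26 new=(15,16) → blocked by [9,19]×[16,25], reject
11. q=(7,11) nearest=3 d=2 new=(7,11) → add node 8 parent=3 cost=11
12. q=(36,25) nearest=6 d=21 new=(18,7) → add node 9 parent=6 cost=18
13. q=(21,2) nearest=9 d=5 new=(21,4) → add node 10 parent=9 cost=21
14. q=(1,4) nearest=1 d=2 new=(1,4) → add node 11 parent=1 cost=5
15. q=(10,20) nearest=5 d=7 new=(10,16) → blocked by [9,19]×[16,25], reject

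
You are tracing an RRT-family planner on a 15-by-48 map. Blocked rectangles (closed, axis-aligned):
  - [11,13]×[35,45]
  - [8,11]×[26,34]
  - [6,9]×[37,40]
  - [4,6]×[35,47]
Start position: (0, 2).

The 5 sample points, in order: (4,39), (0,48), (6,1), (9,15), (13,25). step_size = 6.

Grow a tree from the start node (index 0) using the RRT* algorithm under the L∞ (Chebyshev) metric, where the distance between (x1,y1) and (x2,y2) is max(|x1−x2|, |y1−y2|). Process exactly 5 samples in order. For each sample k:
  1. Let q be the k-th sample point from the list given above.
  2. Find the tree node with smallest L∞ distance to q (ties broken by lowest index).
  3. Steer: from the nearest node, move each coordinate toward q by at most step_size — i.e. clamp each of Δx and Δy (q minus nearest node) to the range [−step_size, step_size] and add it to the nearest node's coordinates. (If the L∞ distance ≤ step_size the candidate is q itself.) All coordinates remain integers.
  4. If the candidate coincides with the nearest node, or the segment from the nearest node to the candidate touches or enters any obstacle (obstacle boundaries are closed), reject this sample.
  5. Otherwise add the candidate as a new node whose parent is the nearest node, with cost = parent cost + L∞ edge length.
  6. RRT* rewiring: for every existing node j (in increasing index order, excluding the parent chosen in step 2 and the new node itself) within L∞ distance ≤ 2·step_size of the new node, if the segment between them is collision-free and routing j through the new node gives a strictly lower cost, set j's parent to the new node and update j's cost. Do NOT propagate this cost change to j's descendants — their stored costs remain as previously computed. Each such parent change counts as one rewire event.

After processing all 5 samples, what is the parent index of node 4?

1. q=(4,39) nearest=0 d=37 new=(4,8) → add node 1 parent=0 cost=6
2. q=(0,48) nearest=1 d=40 new=(0,14) → add node 2 parent=1 cost=12
3. q=(6,1) nearest=0 d=6 new=(6,1) → add node 3 parent=0 cost=6
4. q=(9,15) nearest=1 d=7 new=(9,14) → add node 4 parent=1 cost=12
5. q=(13,25) nearest=4 d=11 new=(13,20) → add node 5 parent=4 cost=18

Parent of node 4: 1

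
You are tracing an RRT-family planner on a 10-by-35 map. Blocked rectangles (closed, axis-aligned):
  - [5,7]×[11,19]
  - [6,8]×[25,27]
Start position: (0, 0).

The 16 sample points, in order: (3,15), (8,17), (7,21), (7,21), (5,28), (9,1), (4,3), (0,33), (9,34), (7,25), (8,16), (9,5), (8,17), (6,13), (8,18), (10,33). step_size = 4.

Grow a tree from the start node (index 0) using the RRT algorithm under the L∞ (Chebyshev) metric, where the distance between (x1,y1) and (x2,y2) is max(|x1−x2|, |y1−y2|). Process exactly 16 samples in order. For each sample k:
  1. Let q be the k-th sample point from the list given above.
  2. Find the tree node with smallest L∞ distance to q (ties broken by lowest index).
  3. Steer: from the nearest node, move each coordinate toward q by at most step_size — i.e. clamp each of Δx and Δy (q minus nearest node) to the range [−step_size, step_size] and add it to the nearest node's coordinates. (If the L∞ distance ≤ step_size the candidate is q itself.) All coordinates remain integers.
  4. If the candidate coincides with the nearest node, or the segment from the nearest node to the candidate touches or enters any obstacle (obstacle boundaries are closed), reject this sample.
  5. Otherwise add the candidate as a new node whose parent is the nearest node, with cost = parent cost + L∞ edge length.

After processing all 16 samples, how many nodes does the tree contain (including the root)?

Node count: 7

1. q=(3,15) nearest=0 d=15 new=(3,4) → add node 1 parent=0 cost=4
2. q=(8,17) nearest=1 d=13 new=(7,8) → add node 2 parent=1 cost=8
3. q=(7,21) nearest=2 d=13 new=(7,12) → blocked by [5,7]×[11,19], reject
4. q=(7,21) nearest=2 d=13 new=(7,12) → blocked by [5,7]×[11,19], reject
5. q=(5,28) nearest=2 d=20 new=(5,12) → blocked by [5,7]×[11,19], reject
6. q=(9,1) nearest=1 d=6 new=(7,1) → add node 3 parent=1 cost=8
7. q=(4,3) nearest=1 d=1 new=(4,3) → add node 4 parent=1 cost=5
8. q=(0,33) nearest=2 d=25 new=(3,12) → add node 5 parent=2 cost=12
9. q=(9,34) nearest=5 d=22 new=(7,16) → blocked by [5,7]×[11,19], reject
10. q=(7,25) nearest=5 d=13 new=(7,16) → blocked by [5,7]×[11,19], reject
11. q=(8,16) nearest=5 d=5 new=(7,16) → blocked by [5,7]×[11,19], reject
12. q=(9,5) nearest=2 d=3 new=(9,5) → add node 6 parent=2 cost=11
13. q=(8,17) nearest=5 d=5 new=(7,16) → blocked by [5,7]×[11,19], reject
14. q=(6,13) nearest=5 d=3 new=(6,13) → blocked by [5,7]×[11,19], reject
15. q=(8,18) nearest=5 d=6 new=(7,16) → blocked by [5,7]×[11,19], reject
16. q=(10,33) nearest=5 d=21 new=(7,16) → blocked by [5,7]×[11,19], reject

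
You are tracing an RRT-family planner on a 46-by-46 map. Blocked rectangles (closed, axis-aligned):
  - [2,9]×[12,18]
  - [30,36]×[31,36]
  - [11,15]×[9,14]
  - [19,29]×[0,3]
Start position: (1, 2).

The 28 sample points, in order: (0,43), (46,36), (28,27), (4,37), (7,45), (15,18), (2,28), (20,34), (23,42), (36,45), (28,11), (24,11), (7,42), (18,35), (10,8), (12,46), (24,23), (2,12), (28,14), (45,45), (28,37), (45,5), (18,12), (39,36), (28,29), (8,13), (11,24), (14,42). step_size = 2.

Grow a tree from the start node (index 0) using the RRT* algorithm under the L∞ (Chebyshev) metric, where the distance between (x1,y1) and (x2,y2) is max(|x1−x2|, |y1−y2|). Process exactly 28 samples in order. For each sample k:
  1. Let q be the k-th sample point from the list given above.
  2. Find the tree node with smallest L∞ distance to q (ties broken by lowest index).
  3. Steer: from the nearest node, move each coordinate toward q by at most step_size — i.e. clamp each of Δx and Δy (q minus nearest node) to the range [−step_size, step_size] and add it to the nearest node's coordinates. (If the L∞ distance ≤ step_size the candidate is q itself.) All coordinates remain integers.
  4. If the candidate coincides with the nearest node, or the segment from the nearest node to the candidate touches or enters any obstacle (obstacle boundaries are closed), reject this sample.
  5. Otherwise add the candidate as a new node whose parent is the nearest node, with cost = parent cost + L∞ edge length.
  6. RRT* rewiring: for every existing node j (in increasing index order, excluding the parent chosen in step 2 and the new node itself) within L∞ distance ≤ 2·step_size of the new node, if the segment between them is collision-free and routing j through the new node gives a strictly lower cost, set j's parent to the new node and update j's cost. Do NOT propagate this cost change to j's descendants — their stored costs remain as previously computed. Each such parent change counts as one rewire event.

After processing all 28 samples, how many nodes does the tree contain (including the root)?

Node count: 10

1. q=(0,43) nearest=0 d=41 new=(0,4) → add node 1 parent=0 cost=2
2. q=(46,36) nearest=0 d=45 new=(3,4) → add node 2 parent=0 cost=2
3. q=(28,27) nearest=2 d=25 new=(5,6) → add node 3 parent=2 cost=4
4. q=(4,37) nearest=3 d=31 new=(4,8) → add node 4 parent=3 cost=6
5. q=(7,45) nearest=4 d=37 new=(6,10) → add node 5 parent=4 cost=8
6. q=(15,18) nearest=5 d=9 new=(8,12) → blocked by [2,9]×[12,18], reject
7. q=(2,28) nearest=5 d=18 new=(4,12) → blocked by [2,9]×[12,18], reject
8. q=(20,34) nearest=5 d=24 new=(8,12) → blocked by [2,9]×[12,18], reject
9. q=(23,42) nearest=5 d=32 new=(8,12) → blocked by [2,9]×[12,18], reject
10. q=(36,45) nearest=5 d=35 new=(8,12) → blocked by [2,9]×[12,18], reject
11. q=(28,11) nearest=5 d=22 new=(8,11) → add node 6 parent=5 cost=10
12. q=(24,11) nearest=6 d=16 new=(10,11) → add node 7 parent=6 cost=12
13. q=(7,42) nearest=6 d=31 new=(7,13) → blocked by [2,9]×[12,18], reject
14. q=(18,35) nearest=6 d=24 new=(10,13) → blocked by [2,9]×[12,18], reject
15. q=(10,8) nearest=6 d=3 new=(10,9) → add node 8 parent=6 cost=12
16. q=(12,46) nearest=6 d=35 new=(10,13) → blocked by [2,9]×[12,18], reject
17. q=(24,23) nearest=7 d=14 new=(12,13) → blocked by [11,15]×[9,14], reject
18. q=(2,12) nearest=4 d=4 new=(2,10) → add node 9 parent=4 cost=8
19. q=(28,14) nearest=7 d=18 new=(12,13) → blocked by [11,15]×[9,14], reject
20. q=(45,45) nearest=7 d=35 new=(12,13) → blocked by [11,15]×[9,14], reject
21. q=(28,37) nearest=6 d=26 new=(10,13) → blocked by [2,9]×[12,18], reject
22. q=(45,5) nearest=7 d=35 new=(12,9) → blocked by [11,15]×[9,14], reject
23. q=(18,12) nearest=7 d=8 new=(12,12) → blocked by [11,15]×[9,14], reject
24. q=(39,36) nearest=7 d=29 new=(12,13) → blocked by [11,15]×[9,14], reject
25. q=(28,29) nearest=7 d=18 new=(12,13) → blocked by [11,15]×[9,14], reject
26. q=(8,13) nearest=6 d=2 new=(8,13) → blocked by [2,9]×[12,18], reject
27. q=(11,24) nearest=6 d=13 new=(10,13) → blocked by [2,9]×[12,18], reject
28. q=(14,42) nearest=6 d=31 new=(10,13) → blocked by [2,9]×[12,18], reject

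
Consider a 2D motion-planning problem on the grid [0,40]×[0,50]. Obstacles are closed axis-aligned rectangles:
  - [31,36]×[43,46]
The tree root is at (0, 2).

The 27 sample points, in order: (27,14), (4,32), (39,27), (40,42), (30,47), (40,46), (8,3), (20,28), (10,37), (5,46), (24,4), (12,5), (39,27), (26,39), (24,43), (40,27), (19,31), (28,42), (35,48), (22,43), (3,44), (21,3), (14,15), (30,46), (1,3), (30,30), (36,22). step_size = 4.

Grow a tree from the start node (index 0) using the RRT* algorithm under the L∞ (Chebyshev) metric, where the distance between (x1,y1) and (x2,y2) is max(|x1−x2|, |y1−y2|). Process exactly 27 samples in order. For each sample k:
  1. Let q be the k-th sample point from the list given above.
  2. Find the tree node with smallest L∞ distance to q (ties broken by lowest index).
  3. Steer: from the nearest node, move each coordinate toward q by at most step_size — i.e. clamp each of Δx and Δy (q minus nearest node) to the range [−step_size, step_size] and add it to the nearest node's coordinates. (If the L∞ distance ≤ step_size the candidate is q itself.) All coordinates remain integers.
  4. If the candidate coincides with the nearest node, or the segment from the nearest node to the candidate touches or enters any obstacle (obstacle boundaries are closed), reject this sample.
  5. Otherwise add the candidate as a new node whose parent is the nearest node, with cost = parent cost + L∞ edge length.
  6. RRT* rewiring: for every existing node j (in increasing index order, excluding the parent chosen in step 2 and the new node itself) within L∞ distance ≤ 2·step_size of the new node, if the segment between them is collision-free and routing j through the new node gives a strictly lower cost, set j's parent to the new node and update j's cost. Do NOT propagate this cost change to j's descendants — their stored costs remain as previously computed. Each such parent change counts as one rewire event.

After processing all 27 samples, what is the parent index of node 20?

1. q=(27,14) nearest=0 d=27 new=(4,6) → add node 1 parent=0 cost=4
2. q=(4,32) nearest=1 d=26 new=(4,10) → add node 2 parent=1 cost=8
3. q=(39,27) nearest=1 d=35 new=(8,10) → add node 3 parent=1 cost=8
4. q=(40,42) nearest=3 d=32 new=(12,14) → add node 4 parent=3 cost=12
5. q=(30,47) nearest=4 d=33 new=(16,18) → add node 5 parent=4 cost=16
6. q=(40,46) nearest=5 d=28 new=(20,22) → add node 6 parent=5 cost=20
7. q=(8,3) nearest=1 d=4 new=(8,3) → add node 7 parent=1 cost=8
8. q=(20,28) nearest=6 d=6 new=(20,26) → add node 8 parent=6 cost=24
9. q=(10,37) nearest=8 d=11 new=(16,30) → add node 9 parent=8 cost=28
10. q=(5,46) nearest=9 d=16 new=(12,34) → add node 10 parent=9 cost=32
11. q=(24,4) nearest=4 d=12 new=(16,10) → add node 11 parent=4 cost=16
12. q=(12,5) nearest=7 d=4 new=(12,5) → add node 12 parent=7 cost=12
13. q=(39,27) nearest=6 d=19 new=(24,26) → add node 13 parent=6 cost=24
14. q=(26,39) nearest=9 d=10 new=(20,34) → add node 14 parent=9 cost=32
15. q=(24,43) nearest=14 d=9 new=(24,38) → add node 15 parent=14 cost=36
16. q=(40,27) nearest=13 d=16 new=(28,27) → add node 16 parent=13 cost=28
17. q=(19,31) nearest=9 d=3 new=(19,31) → add node 17 parent=9 cost=31
18. q=(28,42) nearest=15 d=4 new=(28,42) → add node 18 parent=15 cost=40
19. q=(35,48) nearest=18 d=7 new=(32,46) → blocked by [31,36]×[43,46], reject
20. q=(22,43) nearest=15 d=5 new=(22,42) → add node 19 parent=15 cost=40
21. q=(3,44) nearest=10 d=10 new=(8,38) → add node 20 parent=10 cost=36
22. q=(21,3) nearest=11 d=7 new=(20,6) → add node 21 parent=11 cost=20
23. q=(14,15) nearest=4 d=2 new=(14,15) → add node 22 parent=4 cost=14
24. q=(30,46) nearest=18 d=4 new=(30,46) → add node 23 parent=18 cost=44
25. q=(1,3) nearest=0 d=1 new=(1,3) → add node 24 parent=0 cost=1
26. q=(30,30) nearest=16 d=3 new=(30,30) → add node 25 parent=16 cost=31
27. q=(36,22) nearest=16 d=8 new=(32,23) → add node 26 parent=16 cost=32

Parent of node 20: 10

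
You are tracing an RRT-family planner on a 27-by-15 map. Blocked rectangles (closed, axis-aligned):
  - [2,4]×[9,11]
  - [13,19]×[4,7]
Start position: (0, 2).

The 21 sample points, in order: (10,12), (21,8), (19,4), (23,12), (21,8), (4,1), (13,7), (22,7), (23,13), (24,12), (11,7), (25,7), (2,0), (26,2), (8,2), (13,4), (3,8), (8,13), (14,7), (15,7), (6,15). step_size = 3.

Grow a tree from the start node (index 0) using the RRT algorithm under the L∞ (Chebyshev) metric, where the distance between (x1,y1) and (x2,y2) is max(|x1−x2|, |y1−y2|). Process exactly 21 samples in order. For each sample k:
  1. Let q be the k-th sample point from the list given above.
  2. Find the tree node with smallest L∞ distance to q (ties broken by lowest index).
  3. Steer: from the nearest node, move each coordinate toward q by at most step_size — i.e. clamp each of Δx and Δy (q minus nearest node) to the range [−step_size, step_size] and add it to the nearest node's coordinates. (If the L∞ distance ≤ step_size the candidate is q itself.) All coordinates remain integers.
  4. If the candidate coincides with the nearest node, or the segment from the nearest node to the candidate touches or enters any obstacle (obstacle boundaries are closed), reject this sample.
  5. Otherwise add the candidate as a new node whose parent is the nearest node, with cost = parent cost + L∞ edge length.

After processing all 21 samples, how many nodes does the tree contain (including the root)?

Node count: 17

1. q=(10,12) nearest=0 d=10 new=(3,5) → add node 1 parent=0 cost=3
2. q=(21,8) nearest=1 d=18 new=(6,8) → add node 2 parent=1 cost=6
3. q=(19,4) nearest=2 d=13 new=(9,5) → add node 3 parent=2 cost=9
4. q=(23,12) nearest=3 d=14 new=(12,8) → add node 4 parent=3 cost=12
5. q=(21,8) nearest=4 d=9 new=(15,8) → add node 5 parent=4 cost=15
6. q=(4,1) nearest=0 d=4 new=(3,1) → add node 6 parent=0 cost=3
7. q=(13,7) nearest=4 d=1 new=(13,7) → blocked by [13,19]×[4,7], reject
8. q=(22,7) nearest=5 d=7 new=(18,7) → blocked by [13,19]×[4,7], reject
9. q=(23,13) nearest=5 d=8 new=(18,11) → add node 7 parent=5 cost=18
10. q=(24,12) nearest=7 d=6 new=(21,12) → add node 8 parent=7 cost=21
11. q=(11,7) nearest=4 d=1 new=(11,7) → add node 9 parent=4 cost=13
12. q=(25,7) nearest=8 d=5 new=(24,9) → add node 10 parent=8 cost=24
13. q=(2,0) nearest=6 d=1 new=(2,0) → add node 11 parent=6 cost=4
14. q=(26,2) nearest=10 d=7 new=(26,6) → add node 12 parent=10 cost=27
15. q=(8,2) nearest=3 d=3 new=(8,2) → add node 13 parent=3 cost=12
16. q=(13,4) nearest=9 d=3 new=(13,4) → blocked by [13,19]×[4,7], reject
17. q=(3,8) nearest=1 d=3 new=(3,8) → add node 14 parent=1 cost=6
18. q=(8,13) nearest=2 d=5 new=(8,11) → add node 15 parent=2 cost=9
19. q=(14,7) nearest=5 d=1 new=(14,7) → blocked by [13,19]×[4,7], reject
20. q=(15,7) nearest=5 d=1 new=(15,7) → blocked by [13,19]×[4,7], reject
21. q=(6,15) nearest=15 d=4 new=(6,14) → add node 16 parent=15 cost=12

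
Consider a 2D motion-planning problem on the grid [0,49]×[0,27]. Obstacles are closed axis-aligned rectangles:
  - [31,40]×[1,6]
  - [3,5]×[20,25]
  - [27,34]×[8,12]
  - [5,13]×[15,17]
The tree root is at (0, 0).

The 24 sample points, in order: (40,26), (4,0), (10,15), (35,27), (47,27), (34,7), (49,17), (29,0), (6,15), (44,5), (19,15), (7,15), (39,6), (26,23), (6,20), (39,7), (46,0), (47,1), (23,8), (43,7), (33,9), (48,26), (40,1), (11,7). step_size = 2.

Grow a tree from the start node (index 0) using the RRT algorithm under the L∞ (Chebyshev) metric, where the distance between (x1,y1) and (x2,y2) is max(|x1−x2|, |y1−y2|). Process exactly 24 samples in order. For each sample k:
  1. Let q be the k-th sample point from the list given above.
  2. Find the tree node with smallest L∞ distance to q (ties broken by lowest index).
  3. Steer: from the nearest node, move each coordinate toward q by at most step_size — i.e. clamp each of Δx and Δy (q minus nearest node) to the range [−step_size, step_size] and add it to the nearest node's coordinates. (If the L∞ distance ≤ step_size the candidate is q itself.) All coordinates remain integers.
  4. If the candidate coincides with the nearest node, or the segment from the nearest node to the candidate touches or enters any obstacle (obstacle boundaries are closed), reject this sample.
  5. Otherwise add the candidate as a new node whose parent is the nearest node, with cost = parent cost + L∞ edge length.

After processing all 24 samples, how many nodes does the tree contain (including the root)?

Node count: 24

1. q=(40,26) nearest=0 d=40 new=(2,2) → add node 1 parent=0 cost=2
2. q=(4,0) nearest=1 d=2 new=(4,0) → add node 2 parent=1 cost=4
3. q=(10,15) nearest=1 d=13 new=(4,4) → add node 3 parent=1 cost=4
4. q=(35,27) nearest=2 d=31 new=(6,2) → add node 4 parent=2 cost=6
5. q=(47,27) nearest=4 d=41 new=(8,4) → add node 5 parent=4 cost=8
6. q=(34,7) nearest=5 d=26 new=(10,6) → add node 6 parent=5 cost=10
7. q=(49,17) nearest=6 d=39 new=(12,8) → add node 7 parent=6 cost=12
8. q=(29,0) nearest=7 d=17 new=(14,6) → add node 8 parent=7 cost=14
9. q=(6,15) nearest=7 d=7 new=(10,10) → add node 9 parent=7 cost=14
10. q=(44,5) nearest=8 d=30 new=(16,5) → add node 10 parent=8 cost=16
11. q=(19,15) nearest=7 d=7 new=(14,10) → add node 11 parent=7 cost=14
12. q=(7,15) nearest=9 d=5 new=(8,12) → add node 12 parent=9 cost=16
13. q=(39,6) nearest=10 d=23 new=(18,6) → add node 13 parent=10 cost=18
14. q=(26,23) nearest=11 d=13 new=(16,12) → add node 14 parent=11 cost=16
15. q=(6,20) nearest=12 d=8 new=(6,14) → add node 15 parent=12 cost=18
16. q=(39,7) nearest=13 d=21 new=(20,7) → add node 16 parent=13 cost=20
17. q=(46,0) nearest=16 d=26 new=(22,5) → add node 17 parent=16 cost=22
18. q=(47,1) nearest=17 d=25 new=(24,3) → add node 18 parent=17 cost=24
19. q=(23,8) nearest=16 d=3 new=(22,8) → add node 19 parent=16 cost=22
20. q=(43,7) nearest=18 d=19 new=(26,5) → add node 20 parent=18 cost=26
21. q=(33,9) nearest=20 d=7 new=(28,7) → add node 21 parent=20 cost=28
22. q=(48,26) nearest=21 d=20 new=(30,9) → blocked by [27,34]×[8,12], reject
23. q=(40,1) nearest=21 d=12 new=(30,5) → add node 22 parent=21 cost=30
24. q=(11,7) nearest=6 d=1 new=(11,7) → add node 23 parent=6 cost=11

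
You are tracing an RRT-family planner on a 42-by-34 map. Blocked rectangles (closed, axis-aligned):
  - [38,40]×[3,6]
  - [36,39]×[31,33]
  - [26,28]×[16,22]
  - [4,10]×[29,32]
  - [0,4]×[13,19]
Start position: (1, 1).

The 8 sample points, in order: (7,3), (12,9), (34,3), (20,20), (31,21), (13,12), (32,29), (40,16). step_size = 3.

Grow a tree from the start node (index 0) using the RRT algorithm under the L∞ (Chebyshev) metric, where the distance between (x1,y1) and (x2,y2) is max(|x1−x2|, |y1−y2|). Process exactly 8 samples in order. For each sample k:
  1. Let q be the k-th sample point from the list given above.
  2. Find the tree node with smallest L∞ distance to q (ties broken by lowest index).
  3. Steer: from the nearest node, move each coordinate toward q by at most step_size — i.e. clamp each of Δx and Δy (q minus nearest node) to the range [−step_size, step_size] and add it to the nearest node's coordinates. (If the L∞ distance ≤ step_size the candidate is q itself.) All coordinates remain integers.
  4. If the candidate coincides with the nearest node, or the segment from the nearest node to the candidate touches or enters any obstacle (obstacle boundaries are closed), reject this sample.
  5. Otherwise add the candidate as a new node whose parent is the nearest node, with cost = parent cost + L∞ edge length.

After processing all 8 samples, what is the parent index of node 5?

Parent of node 5: 3

1. q=(7,3) nearest=0 d=6 new=(4,3) → add node 1 parent=0 cost=3
2. q=(12,9) nearest=1 d=8 new=(7,6) → add node 2 parent=1 cost=6
3. q=(34,3) nearest=2 d=27 new=(10,3) → add node 3 parent=2 cost=9
4. q=(20,20) nearest=2 d=14 new=(10,9) → add node 4 parent=2 cost=9
5. q=(31,21) nearest=3 d=21 new=(13,6) → add node 5 parent=3 cost=12
6. q=(13,12) nearest=4 d=3 new=(13,12) → add node 6 parent=4 cost=12
7. q=(32,29) nearest=6 d=19 new=(16,15) → add node 7 parent=6 cost=15
8. q=(40,16) nearest=7 d=24 new=(19,16) → add node 8 parent=7 cost=18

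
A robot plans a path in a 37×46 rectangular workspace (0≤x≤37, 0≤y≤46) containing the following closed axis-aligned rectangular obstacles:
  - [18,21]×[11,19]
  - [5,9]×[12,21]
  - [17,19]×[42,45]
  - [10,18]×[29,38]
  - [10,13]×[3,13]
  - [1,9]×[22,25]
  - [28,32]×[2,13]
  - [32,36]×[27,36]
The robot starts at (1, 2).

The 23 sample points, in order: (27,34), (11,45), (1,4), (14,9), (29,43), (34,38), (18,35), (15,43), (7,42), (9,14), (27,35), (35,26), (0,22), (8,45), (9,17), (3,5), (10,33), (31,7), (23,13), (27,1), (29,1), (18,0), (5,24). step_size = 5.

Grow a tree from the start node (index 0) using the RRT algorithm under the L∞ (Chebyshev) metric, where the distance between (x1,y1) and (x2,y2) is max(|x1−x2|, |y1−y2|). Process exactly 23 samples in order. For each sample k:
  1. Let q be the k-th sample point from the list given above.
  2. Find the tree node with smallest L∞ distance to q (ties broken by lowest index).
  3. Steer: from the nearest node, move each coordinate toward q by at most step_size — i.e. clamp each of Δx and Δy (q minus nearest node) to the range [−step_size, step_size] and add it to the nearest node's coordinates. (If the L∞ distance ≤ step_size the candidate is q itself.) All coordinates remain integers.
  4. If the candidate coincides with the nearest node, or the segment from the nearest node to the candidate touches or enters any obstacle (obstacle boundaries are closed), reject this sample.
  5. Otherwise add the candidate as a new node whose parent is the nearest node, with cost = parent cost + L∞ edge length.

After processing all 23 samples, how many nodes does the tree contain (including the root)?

Node count: 5

1. q=(27,34) nearest=0 d=32 new=(6,7) → add node 1 parent=0 cost=5
2. q=(11,45) nearest=1 d=38 new=(11,12) → blocked by [10,13]×[3,13], reject
3. q=(1,4) nearest=0 d=2 new=(1,4) → add node 2 parent=0 cost=2
4. q=(14,9) nearest=1 d=8 new=(11,9) → blocked by [10,13]×[3,13], reject
5. q=(29,43) nearest=1 d=36 new=(11,12) → blocked by [10,13]×[3,13], reject
6. q=(34,38) nearest=1 d=31 new=(11,12) → blocked by [10,13]×[3,13], reject
7. q=(18,35) nearest=1 d=28 new=(11,12) → blocked by [10,13]×[3,13], reject
8. q=(15,43) nearest=1 d=36 new=(11,12) → blocked by [10,13]×[3,13], reject
9. q=(7,42) nearest=1 d=35 new=(7,12) → blocked by [5,9]×[12,21], reject
10. q=(9,14) nearest=1 d=7 new=(9,12) → blocked by [5,9]×[12,21], reject
11. q=(27,35) nearest=1 d=28 new=(11,12) → blocked by [10,13]×[3,13], reject
12. q=(35,26) nearest=1 d=29 new=(11,12) → blocked by [10,13]×[3,13], reject
13. q=(0,22) nearest=1 d=15 new=(1,12) → add node 3 parent=1 cost=10
14. q=(8,45) nearest=3 d=33 new=(6,17) → blocked by [5,9]×[12,21], reject
15. q=(9,17) nearest=3 d=8 new=(6,17) → blocked by [5,9]×[12,21], reject
16. q=(3,5) nearest=2 d=2 new=(3,5) → add node 4 parent=2 cost=4
17. q=(10,33) nearest=3 d=21 new=(6,17) → blocked by [5,9]×[12,21], reject
18. q=(31,7) nearest=1 d=25 new=(11,7) → blocked by [10,13]×[3,13], reject
19. q=(23,13) nearest=1 d=17 new=(11,12) → blocked by [10,13]×[3,13], reject
20. q=(27,1) nearest=1 d=21 new=(11,2) → blocked by [10,13]×[3,13], reject
21. q=(29,1) nearest=1 d=23 new=(11,2) → blocked by [10,13]×[3,13], reject
22. q=(18,0) nearest=1 d=12 new=(11,2) → blocked by [10,13]×[3,13], reject
23. q=(5,24) nearest=3 d=12 new=(5,17) → blocked by [5,9]×[12,21], reject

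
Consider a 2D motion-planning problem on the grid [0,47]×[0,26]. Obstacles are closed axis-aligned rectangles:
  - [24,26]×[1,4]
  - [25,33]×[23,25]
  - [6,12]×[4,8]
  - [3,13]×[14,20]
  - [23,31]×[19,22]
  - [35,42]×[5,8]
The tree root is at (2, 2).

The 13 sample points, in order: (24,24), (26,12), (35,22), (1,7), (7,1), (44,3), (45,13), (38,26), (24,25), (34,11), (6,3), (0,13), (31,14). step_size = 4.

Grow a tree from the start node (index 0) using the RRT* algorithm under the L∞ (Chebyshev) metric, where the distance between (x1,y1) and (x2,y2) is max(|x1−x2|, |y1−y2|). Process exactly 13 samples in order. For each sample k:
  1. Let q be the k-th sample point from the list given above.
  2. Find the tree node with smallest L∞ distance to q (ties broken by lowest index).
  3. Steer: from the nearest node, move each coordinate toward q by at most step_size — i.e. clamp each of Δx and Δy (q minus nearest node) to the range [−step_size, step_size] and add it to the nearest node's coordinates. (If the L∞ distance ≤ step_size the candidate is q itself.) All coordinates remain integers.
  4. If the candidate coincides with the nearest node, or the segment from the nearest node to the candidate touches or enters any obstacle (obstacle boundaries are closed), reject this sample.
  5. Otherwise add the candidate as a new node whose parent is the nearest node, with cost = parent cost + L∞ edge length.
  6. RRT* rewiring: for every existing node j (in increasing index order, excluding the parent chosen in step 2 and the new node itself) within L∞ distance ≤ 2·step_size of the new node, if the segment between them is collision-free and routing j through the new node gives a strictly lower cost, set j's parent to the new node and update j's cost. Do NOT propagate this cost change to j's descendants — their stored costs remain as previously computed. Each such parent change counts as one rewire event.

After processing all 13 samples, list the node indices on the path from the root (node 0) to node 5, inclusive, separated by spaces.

Path: 0 1 5

1. q=(24,24) nearest=0 d=22 new=(6,6) → blocked by [6,12]×[4,8], reject
2. q=(26,12) nearest=0 d=24 new=(6,6) → blocked by [6,12]×[4,8], reject
3. q=(35,22) nearest=0 d=33 new=(6,6) → blocked by [6,12]×[4,8], reject
4. q=(1,7) nearest=0 d=5 new=(1,6) → add node 1 parent=0 cost=4
5. q=(7,1) nearest=0 d=5 new=(6,1) → add node 2 parent=0 cost=4
6. q=(44,3) nearest=2 d=38 new=(10,3) → add node 3 parent=2 cost=8
7. q=(45,13) nearest=3 d=35 new=(14,7) → blocked by [6,12]×[4,8], reject
8. q=(38,26) nearest=3 d=28 new=(14,7) → blocked by [6,12]×[4,8], reject
9. q=(24,25) nearest=3 d=22 new=(14,7) → blocked by [6,12]×[4,8], reject
10. q=(34,11) nearest=3 d=24 new=(14,7) → blocked by [6,12]×[4,8], reject
11. q=(6,3) nearest=2 d=2 new=(6,3) → add node 4 parent=2 cost=6
12. q=(0,13) nearest=1 d=7 new=(0,10) → add node 5 parent=1 cost=8
13. q=(31,14) nearest=3 d=21 new=(14,7) → blocked by [6,12]×[4,8], reject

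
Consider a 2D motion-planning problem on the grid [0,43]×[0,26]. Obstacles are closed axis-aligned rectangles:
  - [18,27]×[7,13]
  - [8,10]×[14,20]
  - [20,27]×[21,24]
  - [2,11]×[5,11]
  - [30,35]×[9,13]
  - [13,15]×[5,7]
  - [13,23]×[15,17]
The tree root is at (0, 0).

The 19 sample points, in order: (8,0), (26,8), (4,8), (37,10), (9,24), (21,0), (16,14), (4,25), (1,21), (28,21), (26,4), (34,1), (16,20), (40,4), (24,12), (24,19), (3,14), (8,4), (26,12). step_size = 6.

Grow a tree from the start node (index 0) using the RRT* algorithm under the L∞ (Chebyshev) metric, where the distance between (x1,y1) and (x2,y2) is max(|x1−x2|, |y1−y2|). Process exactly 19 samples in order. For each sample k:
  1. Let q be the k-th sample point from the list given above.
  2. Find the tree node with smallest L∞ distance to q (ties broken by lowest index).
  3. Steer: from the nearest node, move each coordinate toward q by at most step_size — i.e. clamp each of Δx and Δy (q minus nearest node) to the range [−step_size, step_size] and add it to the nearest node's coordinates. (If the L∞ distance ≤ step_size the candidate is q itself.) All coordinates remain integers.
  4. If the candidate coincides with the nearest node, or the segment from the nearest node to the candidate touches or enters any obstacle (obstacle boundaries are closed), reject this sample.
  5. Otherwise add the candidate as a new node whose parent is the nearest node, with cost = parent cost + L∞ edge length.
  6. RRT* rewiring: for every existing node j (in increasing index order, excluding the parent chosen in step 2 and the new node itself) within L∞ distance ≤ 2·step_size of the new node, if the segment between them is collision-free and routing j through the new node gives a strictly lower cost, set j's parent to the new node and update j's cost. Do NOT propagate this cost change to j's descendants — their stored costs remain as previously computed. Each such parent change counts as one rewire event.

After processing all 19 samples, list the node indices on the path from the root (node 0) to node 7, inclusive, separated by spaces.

1. q=(8,0) nearest=0 d=8 new=(6,0) → add node 1 parent=0 cost=6
2. q=(26,8) nearest=1 d=20 new=(12,6) → blocked by [2,11]×[5,11], reject
3. q=(4,8) nearest=0 d=8 new=(4,6) → blocked by [2,11]×[5,11], reject
4. q=(37,10) nearest=1 d=31 new=(12,6) → blocked by [2,11]×[5,11], reject
5. q=(9,24) nearest=0 d=24 new=(6,6) → blocked by [2,11]×[5,11], reject
6. q=(21,0) nearest=1 d=15 new=(12,0) → add node 2 parent=1 cost=12
7. q=(16,14) nearest=1 d=14 new=(12,6) → blocked by [2,11]×[5,11], reject
8. q=(4,25) nearest=0 d=25 new=(4,6) → blocked by [2,11]×[5,11], reject
9. q=(1,21) nearest=0 d=21 new=(1,6) → add node 3 parent=0 cost=6
10. q=(28,21) nearest=2 d=21 new=(18,6) → add node 4 parent=2 cost=18
11. q=(26,4) nearest=4 d=8 new=(24,4) → add node 5 parent=4 cost=24
12. q=(34,1) nearest=5 d=10 new=(30,1) → add node 6 parent=5 cost=30
13. q=(16,20) nearest=4 d=14 new=(16,12) → add node 7 parent=4 cost=24
14. q=(40,4) nearest=6 d=10 new=(36,4) → add node 8 parent=6 cost=36
15. q=(24,12) nearest=4 d=6 new=(24,12) → blocked by [18,27]×[7,13], reject
16. q=(24,19) nearest=7 d=8 new=(22,18) → blocked by [13,23]×[15,17], reject
17. q=(3,14) nearest=3 d=8 new=(3,12) → blocked by [2,11]×[5,11], reject
18. q=(8,4) nearest=1 d=4 new=(8,4) → add node 9 parent=1 cost=10
19. q=(26,12) nearest=4 d=8 new=(24,12) → blocked by [18,27]×[7,13], reject

Path: 0 1 2 4 7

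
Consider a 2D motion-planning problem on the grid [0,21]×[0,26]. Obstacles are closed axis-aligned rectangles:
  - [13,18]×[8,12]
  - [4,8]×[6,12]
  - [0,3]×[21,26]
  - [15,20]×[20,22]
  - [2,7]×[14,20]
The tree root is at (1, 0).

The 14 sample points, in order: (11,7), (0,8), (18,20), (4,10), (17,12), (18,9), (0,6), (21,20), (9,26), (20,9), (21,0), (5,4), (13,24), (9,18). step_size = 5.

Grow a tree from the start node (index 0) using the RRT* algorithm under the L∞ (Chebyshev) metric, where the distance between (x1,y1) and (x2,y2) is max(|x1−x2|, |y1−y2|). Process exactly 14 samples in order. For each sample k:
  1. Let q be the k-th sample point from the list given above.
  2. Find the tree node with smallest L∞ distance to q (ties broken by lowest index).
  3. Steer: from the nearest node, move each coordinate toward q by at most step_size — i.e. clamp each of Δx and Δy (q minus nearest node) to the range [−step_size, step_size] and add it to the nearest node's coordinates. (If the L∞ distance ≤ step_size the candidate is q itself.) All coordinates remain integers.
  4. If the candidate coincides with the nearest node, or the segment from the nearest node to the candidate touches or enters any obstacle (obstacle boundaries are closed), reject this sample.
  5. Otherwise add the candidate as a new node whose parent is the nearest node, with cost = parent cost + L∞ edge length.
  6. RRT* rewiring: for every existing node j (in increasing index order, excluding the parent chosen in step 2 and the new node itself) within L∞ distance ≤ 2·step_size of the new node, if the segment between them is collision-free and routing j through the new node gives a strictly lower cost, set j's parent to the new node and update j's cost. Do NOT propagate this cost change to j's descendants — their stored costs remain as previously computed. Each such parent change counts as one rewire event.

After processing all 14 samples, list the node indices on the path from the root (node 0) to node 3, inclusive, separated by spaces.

Path: 0 1 3

1. q=(11,7) nearest=0 d=10 new=(6,5) → add node 1 parent=0 cost=5
2. q=(0,8) nearest=1 d=6 new=(1,8) → blocked by [4,8]×[6,12], reject
3. q=(18,20) nearest=1 d=15 new=(11,10) → blocked by [4,8]×[6,12], reject
4. q=(4,10) nearest=1 d=5 new=(4,10) → blocked by [4,8]×[6,12], reject
5. q=(17,12) nearest=1 d=11 new=(11,10) → blocked by [4,8]×[6,12], reject
6. q=(18,9) nearest=1 d=12 new=(11,9) → blocked by [4,8]×[6,12], reject
7. q=(0,6) nearest=0 d=6 new=(0,5) → add node 2 parent=0 cost=5
8. q=(21,20) nearest=1 d=15 new=(11,10) → blocked by [4,8]×[6,12], reject
9. q=(9,26) nearest=1 d=21 new=(9,10) → blocked by [4,8]×[6,12], reject
10. q=(20,9) nearest=1 d=14 new=(11,9) → blocked by [4,8]×[6,12], reject
11. q=(21,0) nearest=1 d=15 new=(11,0) → add node 3 parent=1 cost=10
12. q=(5,4) nearest=1 d=1 new=(5,4) → add node 4 parent=1 cost=6
13. q=(13,24) nearest=1 d=19 new=(11,10) → blocked by [4,8]×[6,12], reject
14. q=(9,18) nearest=1 d=13 new=(9,10) → blocked by [4,8]×[6,12], reject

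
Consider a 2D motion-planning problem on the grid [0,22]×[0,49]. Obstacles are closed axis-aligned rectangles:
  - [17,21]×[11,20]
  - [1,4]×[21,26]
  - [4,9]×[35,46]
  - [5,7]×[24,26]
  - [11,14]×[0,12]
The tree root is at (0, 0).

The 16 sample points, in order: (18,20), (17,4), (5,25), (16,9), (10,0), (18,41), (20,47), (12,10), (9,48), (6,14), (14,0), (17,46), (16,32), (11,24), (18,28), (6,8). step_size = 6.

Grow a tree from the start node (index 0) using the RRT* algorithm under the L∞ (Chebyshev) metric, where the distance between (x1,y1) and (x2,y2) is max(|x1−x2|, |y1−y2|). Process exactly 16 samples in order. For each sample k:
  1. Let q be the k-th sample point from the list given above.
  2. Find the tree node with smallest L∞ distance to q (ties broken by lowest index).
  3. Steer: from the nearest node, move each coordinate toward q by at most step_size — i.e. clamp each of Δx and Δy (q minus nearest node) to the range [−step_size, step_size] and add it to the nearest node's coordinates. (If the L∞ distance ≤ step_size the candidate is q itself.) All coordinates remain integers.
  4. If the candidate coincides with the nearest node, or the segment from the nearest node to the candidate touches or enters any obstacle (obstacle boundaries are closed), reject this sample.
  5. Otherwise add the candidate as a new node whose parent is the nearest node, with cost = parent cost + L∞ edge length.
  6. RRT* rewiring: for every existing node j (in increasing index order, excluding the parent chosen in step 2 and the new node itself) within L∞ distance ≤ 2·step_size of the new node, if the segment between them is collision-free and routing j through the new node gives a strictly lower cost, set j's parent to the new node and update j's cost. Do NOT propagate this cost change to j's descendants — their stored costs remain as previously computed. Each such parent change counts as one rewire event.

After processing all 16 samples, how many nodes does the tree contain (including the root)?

1. q=(18,20) nearest=0 d=20 new=(6,6) → add node 1 parent=0 cost=6
2. q=(17,4) nearest=1 d=11 new=(12,4) → blocked by [11,14]×[0,12], reject
3. q=(5,25) nearest=1 d=19 new=(5,12) → add node 2 parent=1 cost=12
4. q=(16,9) nearest=1 d=10 new=(12,9) → blocked by [11,14]×[0,12], reject
5. q=(10,0) nearest=1 d=6 new=(10,0) → add node 3 parent=1 cost=12
6. q=(18,41) nearest=2 d=29 new=(11,18) → add node 4 parent=2 cost=18
7. q=(20,47) nearest=4 d=29 new=(17,24) → add node 5 parent=4 cost=24
8. q=(12,10) nearest=1 d=6 new=(12,10) → blocked by [11,14]×[0,12], reject
9. q=(9,48) nearest=5 d=24 new=(11,30) → add node 6 parent=5 cost=30
10. q=(6,14) nearest=2 d=2 new=(6,14) → add node 7 parent=2 cost=14
11. q=(14,0) nearest=3 d=4 new=(14,0) → blocked by [11,14]×[0,12], reject
12. q=(17,46) nearest=6 d=16 new=(17,36) → add node 8 parent=6 cost=36
13. q=(16,32) nearest=8 d=4 new=(16,32) → add node 9 parent=8 cost=40
14. q=(11,24) nearest=4 d=6 new=(11,24) → add node 10 parent=4 cost=24; rewire 9→10 (32<40)
15. q=(18,28) nearest=5 d=4 new=(18,28) → add node 11 parent=5 cost=28
16. q=(6,8) nearest=1 d=2 new=(6,8) → add node 12 parent=1 cost=8

Node count: 13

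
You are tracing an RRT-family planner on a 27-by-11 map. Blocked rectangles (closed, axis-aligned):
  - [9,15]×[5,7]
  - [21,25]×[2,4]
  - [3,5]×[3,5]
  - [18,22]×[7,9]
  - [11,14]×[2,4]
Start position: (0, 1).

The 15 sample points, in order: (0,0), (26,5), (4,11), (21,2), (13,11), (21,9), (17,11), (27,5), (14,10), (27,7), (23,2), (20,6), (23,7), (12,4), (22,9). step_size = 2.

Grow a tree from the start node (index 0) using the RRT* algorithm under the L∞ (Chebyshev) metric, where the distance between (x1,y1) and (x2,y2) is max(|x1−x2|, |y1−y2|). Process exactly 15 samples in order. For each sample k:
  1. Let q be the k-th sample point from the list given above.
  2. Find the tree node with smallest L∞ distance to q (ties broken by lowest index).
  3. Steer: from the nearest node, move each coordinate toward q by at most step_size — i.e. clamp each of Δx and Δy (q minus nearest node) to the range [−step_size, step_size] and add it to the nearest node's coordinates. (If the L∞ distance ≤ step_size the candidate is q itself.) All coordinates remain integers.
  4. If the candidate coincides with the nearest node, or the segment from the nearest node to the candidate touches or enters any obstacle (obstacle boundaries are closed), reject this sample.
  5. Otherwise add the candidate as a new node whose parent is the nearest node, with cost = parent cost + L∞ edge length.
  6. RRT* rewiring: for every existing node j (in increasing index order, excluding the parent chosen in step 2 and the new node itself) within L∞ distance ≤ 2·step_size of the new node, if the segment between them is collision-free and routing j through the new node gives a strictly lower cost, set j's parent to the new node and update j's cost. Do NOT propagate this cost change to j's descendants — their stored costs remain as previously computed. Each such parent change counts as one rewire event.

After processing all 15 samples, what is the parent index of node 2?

1. q=(0,0) nearest=0 d=1 new=(0,0) → add node 1 parent=0 cost=1
2. q=(26,5) nearest=0 d=26 new=(2,3) → add node 2 parent=0 cost=2
3. q=(4,11) nearest=2 d=8 new=(4,5) → blocked by [3,5]×[3,5], reject
4. q=(21,2) nearest=2 d=19 new=(4,2) → add node 3 parent=2 cost=4
5. q=(13,11) nearest=3 d=9 new=(6,4) → blocked by [3,5]×[3,5], reject
6. q=(21,9) nearest=3 d=17 new=(6,4) → blocked by [3,5]×[3,5], reject
7. q=(17,11) nearest=3 d=13 new=(6,4) → blocked by [3,5]×[3,5], reject
8. q=(27,5) nearest=3 d=23 new=(6,4) → blocked by [3,5]×[3,5], reject
9. q=(14,10) nearest=3 d=10 new=(6,4) → blocked by [3,5]×[3,5], reject
10. q=(27,7) nearest=3 d=23 new=(6,4) → blocked by [3,5]×[3,5], reject
11. q=(23,2) nearest=3 d=19 new=(6,2) → add node 4 parent=3 cost=6
12. q=(20,6) nearest=4 d=14 new=(8,4) → add node 5 parent=4 cost=8
13. q=(23,7) nearest=5 d=15 new=(10,6) → blocked by [9,15]×[5,7], reject
14. q=(12,4) nearest=5 d=4 new=(10,4) → add node 6 parent=5 cost=10
15. q=(22,9) nearest=6 d=12 new=(12,6) → blocked by [9,15]×[5,7], reject

Parent of node 2: 0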